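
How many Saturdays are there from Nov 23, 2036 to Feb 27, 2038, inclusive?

66

Nov 23, 2036 is a Sunday.
From Nov 23, 2036 to Feb 27, 2038 is 462 days inclusive.
462 = 7 × 66, so the span is exactly 66 full weeks.
Each full week contributes one Saturday: 66 so far.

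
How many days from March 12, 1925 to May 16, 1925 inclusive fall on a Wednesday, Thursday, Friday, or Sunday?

38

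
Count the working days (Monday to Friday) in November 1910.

22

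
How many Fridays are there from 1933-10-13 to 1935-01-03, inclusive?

1933-10-13 is a Friday.
That's 448 days from start to end, counting both.
448 = 7 × 64, so the span is exactly 64 full weeks.
Each full week contributes one Friday: 64 so far.

64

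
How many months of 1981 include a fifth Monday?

A month has five Mondays exactly when Monday falls within its first (length − 28) days.
Jan: 31 days, starts Thu → 5 of Thu, Fri, Sat
Feb: 28 days, starts Sun → 5 of (none)
Mar: 31 days, starts Sun → 5 of Sun, Mon, Tue ✓
Apr: 30 days, starts Wed → 5 of Wed, Thu
May: 31 days, starts Fri → 5 of Fri, Sat, Sun
Jun: 30 days, starts Mon → 5 of Mon, Tue ✓
Jul: 31 days, starts Wed → 5 of Wed, Thu, Fri
Aug: 31 days, starts Sat → 5 of Sat, Sun, Mon ✓
Sep: 30 days, starts Tue → 5 of Tue, Wed
Oct: 31 days, starts Thu → 5 of Thu, Fri, Sat
Nov: 30 days, starts Sun → 5 of Sun, Mon ✓
Dec: 31 days, starts Tue → 5 of Tue, Wed, Thu
Months with five Mondays: Mar, Jun, Aug, Nov.

4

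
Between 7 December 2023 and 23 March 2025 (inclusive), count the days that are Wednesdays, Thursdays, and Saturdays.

203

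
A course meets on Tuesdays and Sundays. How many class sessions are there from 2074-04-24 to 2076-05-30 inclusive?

2074-04-24 is a Tuesday.
That's 768 days from start to end, counting both.
768 = 7 × 109 + 5, so there are 109 full weeks plus 5 extra days.
Each full week contributes 2 days from the set (Tue, Sun): 109 × 2 = 218.
The 5 extra days are Tue, Wed, Thu, Fri, Sat — 1 of them qualifies.
Total: 218 + 1 = 219.

219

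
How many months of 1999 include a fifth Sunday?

4

A month has five Sundays exactly when Sunday falls within its first (length − 28) days.
Jan: 31 days, starts Fri → 5 of Fri, Sat, Sun ✓
Feb: 28 days, starts Mon → 5 of (none)
Mar: 31 days, starts Mon → 5 of Mon, Tue, Wed
Apr: 30 days, starts Thu → 5 of Thu, Fri
May: 31 days, starts Sat → 5 of Sat, Sun, Mon ✓
Jun: 30 days, starts Tue → 5 of Tue, Wed
Jul: 31 days, starts Thu → 5 of Thu, Fri, Sat
Aug: 31 days, starts Sun → 5 of Sun, Mon, Tue ✓
Sep: 30 days, starts Wed → 5 of Wed, Thu
Oct: 31 days, starts Fri → 5 of Fri, Sat, Sun ✓
Nov: 30 days, starts Mon → 5 of Mon, Tue
Dec: 31 days, starts Wed → 5 of Wed, Thu, Fri
Months with five Sundays: Jan, May, Aug, Oct.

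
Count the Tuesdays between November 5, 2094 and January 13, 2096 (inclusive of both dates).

November 5, 2094 is a Friday.
From November 5, 2094 to January 13, 2096 is 435 days inclusive.
435 = 7 × 62 + 1, so there are 62 full weeks plus 1 extra day.
Each full week contributes one Tuesday: 62 so far.
The 1 extra day is Fri — none qualify.
Total: 62 + 0 = 62.

62 Tuesdays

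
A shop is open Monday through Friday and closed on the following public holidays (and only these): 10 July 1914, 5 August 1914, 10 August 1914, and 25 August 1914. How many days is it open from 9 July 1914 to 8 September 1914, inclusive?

40

9 July 1914 is a Thursday.
The range spans 62 days (inclusive of both endpoints).
62 = 7 × 8 + 6, so there are 8 full weeks plus 6 extra days.
Each full week contributes 5 weekdays (Mon–Fri): 8 × 5 = 40.
The 6 extra days are Thu, Fri, Sat, Sun, Mon, Tue — 4 of them qualify.
Total: 40 + 4 = 44.
Holidays: 10 July 1914 (Fri); 5 August 1914 (Wed); 10 August 1914 (Mon); 25 August 1914 (Tue).
All 4 holidays fall on weekdays, so subtract 4.
Business days: 44 − 4 = 40.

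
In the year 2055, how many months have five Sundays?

4

A month has five Sundays exactly when Sunday falls within its first (length − 28) days.
Jan: 31 days, starts Fri → 5 of Fri, Sat, Sun ✓
Feb: 28 days, starts Mon → 5 of (none)
Mar: 31 days, starts Mon → 5 of Mon, Tue, Wed
Apr: 30 days, starts Thu → 5 of Thu, Fri
May: 31 days, starts Sat → 5 of Sat, Sun, Mon ✓
Jun: 30 days, starts Tue → 5 of Tue, Wed
Jul: 31 days, starts Thu → 5 of Thu, Fri, Sat
Aug: 31 days, starts Sun → 5 of Sun, Mon, Tue ✓
Sep: 30 days, starts Wed → 5 of Wed, Thu
Oct: 31 days, starts Fri → 5 of Fri, Sat, Sun ✓
Nov: 30 days, starts Mon → 5 of Mon, Tue
Dec: 31 days, starts Wed → 5 of Wed, Thu, Fri
Months with five Sundays: Jan, May, Aug, Oct.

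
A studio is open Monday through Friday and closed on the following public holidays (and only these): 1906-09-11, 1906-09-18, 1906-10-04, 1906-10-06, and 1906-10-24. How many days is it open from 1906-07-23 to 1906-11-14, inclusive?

1906-07-23 is a Monday.
The range spans 115 days (inclusive of both endpoints).
115 = 7 × 16 + 3, so there are 16 full weeks plus 3 extra days.
Each full week contributes 5 weekdays (Mon–Fri): 16 × 5 = 80.
The 3 extra days are Mon, Tue, Wed — 3 of them qualify.
Total: 80 + 3 = 83.
Holidays: 1906-09-11 (Tue); 1906-09-18 (Tue); 1906-10-04 (Thu); 1906-10-06 (Sat); 1906-10-24 (Wed).
4 of the 5 holidays fall on weekdays; the rest are weekends and were already excluded.
Business days: 83 − 4 = 79.

79 working days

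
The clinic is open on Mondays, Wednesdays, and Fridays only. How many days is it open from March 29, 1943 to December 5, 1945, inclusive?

422

March 29, 1943 is a Monday.
That's 983 days from start to end, counting both.
983 = 7 × 140 + 3, so there are 140 full weeks plus 3 extra days.
Each full week contributes 3 days from the set (Mon, Wed, Fri): 140 × 3 = 420.
The 3 extra days are Mon, Tue, Wed — 2 of them qualify.
Total: 420 + 2 = 422.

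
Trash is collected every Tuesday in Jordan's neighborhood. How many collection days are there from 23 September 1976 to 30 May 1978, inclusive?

88

23 September 1976 is a Thursday.
From 23 September 1976 to 30 May 1978 is 615 days inclusive.
615 = 7 × 87 + 6, so there are 87 full weeks plus 6 extra days.
Each full week contributes one Tuesday: 87 so far.
The 6 extra days are Thu, Fri, Sat, Sun, Mon, Tue — 1 of them qualifies.
Total: 87 + 1 = 88.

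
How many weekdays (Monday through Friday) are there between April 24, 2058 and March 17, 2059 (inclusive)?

234 weekdays

April 24, 2058 is a Wednesday.
From April 24, 2058 to March 17, 2059 is 328 days inclusive.
328 = 7 × 46 + 6, so there are 46 full weeks plus 6 extra days.
Each full week contributes 5 weekdays (Mon–Fri): 46 × 5 = 230.
The 6 extra days are Wed, Thu, Fri, Sat, Sun, Mon — 4 of them qualify.
Total: 230 + 4 = 234.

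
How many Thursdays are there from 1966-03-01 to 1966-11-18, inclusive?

1966-03-01 is a Tuesday.
From 1966-03-01 to 1966-11-18 is 263 days inclusive.
263 = 7 × 37 + 4, so there are 37 full weeks plus 4 extra days.
Each full week contributes one Thursday: 37 so far.
The 4 extra days are Tuesday, Wednesday, Thursday, Friday — 1 of them qualifies.
Total: 37 + 1 = 38.

38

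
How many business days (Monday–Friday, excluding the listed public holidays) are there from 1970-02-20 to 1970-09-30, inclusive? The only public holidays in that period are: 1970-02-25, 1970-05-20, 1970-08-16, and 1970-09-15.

156 business days

1970-02-20 is a Friday.
That's 223 days from start to end, counting both.
223 = 7 × 31 + 6, so there are 31 full weeks plus 6 extra days.
Each full week contributes 5 weekdays (Mon–Fri): 31 × 5 = 155.
The 6 extra days are Friday, Saturday, Sunday, Monday, Tuesday, Wednesday — 4 of them qualify.
Total: 155 + 4 = 159.
Holidays: 1970-02-25 (Wed); 1970-05-20 (Wed); 1970-08-16 (Sun); 1970-09-15 (Tue).
3 of the 4 holidays fall on weekdays; the rest are weekends and were already excluded.
Business days: 159 − 3 = 156.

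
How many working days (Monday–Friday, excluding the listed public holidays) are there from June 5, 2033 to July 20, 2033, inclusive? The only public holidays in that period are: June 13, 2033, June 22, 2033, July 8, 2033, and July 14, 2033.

June 5, 2033 is a Sunday.
From June 5, 2033 to July 20, 2033 is 46 days inclusive.
46 = 7 × 6 + 4, so there are 6 full weeks plus 4 extra days.
Each full week contributes 5 weekdays (Mon–Fri): 6 × 5 = 30.
The 4 extra days are Sun, Mon, Tue, Wed — 3 of them qualify.
Total: 30 + 3 = 33.
Holidays: June 13, 2033 (Mon); June 22, 2033 (Wed); July 8, 2033 (Fri); July 14, 2033 (Thu).
All 4 holidays fall on weekdays, so subtract 4.
Business days: 33 − 4 = 29.

29 working days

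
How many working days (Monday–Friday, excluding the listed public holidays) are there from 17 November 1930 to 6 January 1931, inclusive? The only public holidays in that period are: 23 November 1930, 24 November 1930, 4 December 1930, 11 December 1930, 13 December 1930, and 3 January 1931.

17 November 1930 is a Monday.
That's 51 days from start to end, counting both.
51 = 7 × 7 + 2, so there are 7 full weeks plus 2 extra days.
Each full week contributes 5 weekdays (Mon–Fri): 7 × 5 = 35.
The 2 extra days are Mon, Tue — 2 of them qualify.
Total: 35 + 2 = 37.
Holidays: 23 November 1930 (Sun); 24 November 1930 (Mon); 4 December 1930 (Thu); 11 December 1930 (Thu); 13 December 1930 (Sat); 3 January 1931 (Sat).
3 of the 6 holidays fall on weekdays; the rest are weekends and were already excluded.
Business days: 37 − 3 = 34.

34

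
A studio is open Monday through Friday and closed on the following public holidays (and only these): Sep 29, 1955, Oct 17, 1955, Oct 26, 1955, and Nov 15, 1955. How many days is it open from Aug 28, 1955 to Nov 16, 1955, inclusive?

54

Aug 28, 1955 is a Sunday.
That's 81 days from start to end, counting both.
81 = 7 × 11 + 4, so there are 11 full weeks plus 4 extra days.
Each full week contributes 5 weekdays (Mon–Fri): 11 × 5 = 55.
The 4 extra days are Sunday, Monday, Tuesday, Wednesday — 3 of them qualify.
Total: 55 + 3 = 58.
Holidays: Sep 29, 1955 (Thu); Oct 17, 1955 (Mon); Oct 26, 1955 (Wed); Nov 15, 1955 (Tue).
All 4 holidays fall on weekdays, so subtract 4.
Business days: 58 − 4 = 54.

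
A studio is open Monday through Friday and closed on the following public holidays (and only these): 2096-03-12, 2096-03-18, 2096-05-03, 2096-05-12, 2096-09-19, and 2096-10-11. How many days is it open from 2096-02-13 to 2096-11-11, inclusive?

191

2096-02-13 is a Monday.
From 2096-02-13 to 2096-11-11 is 273 days inclusive.
273 = 7 × 39, so the span is exactly 39 full weeks.
Each full week contributes 5 weekdays (Mon–Fri): 39 × 5 = 195.
Holidays: 2096-03-12 (Mon); 2096-03-18 (Sun); 2096-05-03 (Thu); 2096-05-12 (Sat); 2096-09-19 (Wed); 2096-10-11 (Thu).
4 of the 6 holidays fall on weekdays; the rest are weekends and were already excluded.
Business days: 195 − 4 = 191.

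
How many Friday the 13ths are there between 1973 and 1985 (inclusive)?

23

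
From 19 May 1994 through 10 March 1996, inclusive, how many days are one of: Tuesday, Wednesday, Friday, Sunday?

19 May 1994 is a Thursday.
The range spans 662 days (inclusive of both endpoints).
662 = 7 × 94 + 4, so there are 94 full weeks plus 4 extra days.
Each full week contributes 4 days from the set (Tue, Wed, Fri, Sun): 94 × 4 = 376.
The 4 extra days are Thu, Fri, Sat, Sun — 2 of them qualify.
Total: 376 + 2 = 378.

378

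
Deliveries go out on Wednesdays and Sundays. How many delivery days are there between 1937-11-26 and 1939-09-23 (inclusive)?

1937-11-26 is a Friday.
From 1937-11-26 to 1939-09-23 is 667 days inclusive.
667 = 7 × 95 + 2, so there are 95 full weeks plus 2 extra days.
Each full week contributes 2 days from the set (Wed, Sun): 95 × 2 = 190.
The 2 extra days are Friday, Saturday — none qualify.
Total: 190 + 0 = 190.

190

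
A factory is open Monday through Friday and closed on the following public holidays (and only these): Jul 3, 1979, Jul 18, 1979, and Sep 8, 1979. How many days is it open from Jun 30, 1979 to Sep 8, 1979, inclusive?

Jun 30, 1979 is a Saturday.
The range spans 71 days (inclusive of both endpoints).
71 = 7 × 10 + 1, so there are 10 full weeks plus 1 extra day.
Each full week contributes 5 weekdays (Mon–Fri): 10 × 5 = 50.
The 1 extra day is Sat — none qualify.
Total: 50 + 0 = 50.
Holidays: Jul 3, 1979 (Tue); Jul 18, 1979 (Wed); Sep 8, 1979 (Sat).
2 of the 3 holidays fall on weekdays; the rest are weekends and were already excluded.
Business days: 50 − 2 = 48.

48 working days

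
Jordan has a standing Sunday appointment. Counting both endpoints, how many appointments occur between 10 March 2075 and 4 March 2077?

10 March 2075 is a Sunday.
From 10 March 2075 to 4 March 2077 is 726 days inclusive.
726 = 7 × 103 + 5, so there are 103 full weeks plus 5 extra days.
Each full week contributes one Sunday: 103 so far.
The 5 extra days are Sunday, Monday, Tuesday, Wednesday, Thursday — 1 of them qualifies.
Total: 103 + 1 = 104.

104 Sundays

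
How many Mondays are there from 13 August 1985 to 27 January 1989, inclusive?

180

13 August 1985 is a Tuesday.
That's 1264 days from start to end, counting both.
1264 = 7 × 180 + 4, so there are 180 full weeks plus 4 extra days.
Each full week contributes one Monday: 180 so far.
The 4 extra days are Tuesday, Wednesday, Thursday, Friday — none qualify.
Total: 180 + 0 = 180.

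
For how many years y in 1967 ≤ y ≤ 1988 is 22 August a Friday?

Day of week of August 22 in each year:
1967: Tue, 1968: Thu, 1969: Fri ✓, 1970: Sat, 1971: Sun, 1972: Tue, 1973: Wed, 1974: Thu, 1975: Fri ✓, 1976: Sun, 1977: Mon, 1978: Tue, 1979: Wed, 1980: Fri ✓, 1981: Sat, 1982: Sun, 1983: Mon, 1984: Wed, 1985: Thu, 1986: Fri ✓, 1987: Sat, 1988: Mon
Fridays: 1969, 1975, 1980, 1986.

4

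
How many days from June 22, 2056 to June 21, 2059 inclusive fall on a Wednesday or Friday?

June 22, 2056 is a Thursday.
The range spans 1095 days (inclusive of both endpoints).
1095 = 7 × 156 + 3, so there are 156 full weeks plus 3 extra days.
Each full week contributes 2 days from the set (Wed, Fri): 156 × 2 = 312.
The 3 extra days are Thursday, Friday, Saturday — 1 of them qualifies.
Total: 312 + 1 = 313.

313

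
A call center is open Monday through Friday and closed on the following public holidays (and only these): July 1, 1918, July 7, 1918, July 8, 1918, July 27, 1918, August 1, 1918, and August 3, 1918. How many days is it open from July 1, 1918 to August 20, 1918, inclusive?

July 1, 1918 is a Monday.
That's 51 days from start to end, counting both.
51 = 7 × 7 + 2, so there are 7 full weeks plus 2 extra days.
Each full week contributes 5 weekdays (Mon–Fri): 7 × 5 = 35.
The 2 extra days are Mon, Tue — 2 of them qualify.
Total: 35 + 2 = 37.
Holidays: July 1, 1918 (Mon); July 7, 1918 (Sun); July 8, 1918 (Mon); July 27, 1918 (Sat); August 1, 1918 (Thu); August 3, 1918 (Sat).
3 of the 6 holidays fall on weekdays; the rest are weekends and were already excluded.
Business days: 37 − 3 = 34.

34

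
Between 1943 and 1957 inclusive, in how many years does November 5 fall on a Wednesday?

Day of week of November 5 in each year:
1943: Fri, 1944: Sun, 1945: Mon, 1946: Tue, 1947: Wed ✓, 1948: Fri, 1949: Sat, 1950: Sun, 1951: Mon, 1952: Wed ✓, 1953: Thu, 1954: Fri, 1955: Sat, 1956: Mon, 1957: Tue
Wednesdays: 1947, 1952.

2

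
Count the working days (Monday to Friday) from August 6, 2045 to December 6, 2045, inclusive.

August 6, 2045 is a Sunday.
From August 6, 2045 to December 6, 2045 is 123 days inclusive.
123 = 7 × 17 + 4, so there are 17 full weeks plus 4 extra days.
Each full week contributes 5 weekdays (Mon–Fri): 17 × 5 = 85.
The 4 extra days are Sunday, Monday, Tuesday, Wednesday — 3 of them qualify.
Total: 85 + 3 = 88.

88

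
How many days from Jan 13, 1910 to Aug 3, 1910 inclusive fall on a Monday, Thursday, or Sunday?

Jan 13, 1910 is a Thursday.
From Jan 13, 1910 to Aug 3, 1910 is 203 days inclusive.
203 = 7 × 29, so the span is exactly 29 full weeks.
Each full week contributes 3 days from the set (Mon, Thu, Sun): 29 × 3 = 87.
Total: 87.

87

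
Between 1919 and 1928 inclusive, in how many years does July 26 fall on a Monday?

2

Day of week of July 26 in each year:
1919: Sat, 1920: Mon ✓, 1921: Tue, 1922: Wed, 1923: Thu, 1924: Sat, 1925: Sun, 1926: Mon ✓, 1927: Tue, 1928: Thu
Mondays: 1920, 1926.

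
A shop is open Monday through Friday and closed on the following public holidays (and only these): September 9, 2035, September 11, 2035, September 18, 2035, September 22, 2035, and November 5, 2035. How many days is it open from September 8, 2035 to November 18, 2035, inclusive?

September 8, 2035 is a Saturday.
The range spans 72 days (inclusive of both endpoints).
72 = 7 × 10 + 2, so there are 10 full weeks plus 2 extra days.
Each full week contributes 5 weekdays (Mon–Fri): 10 × 5 = 50.
The 2 extra days are Saturday, Sunday — none qualify.
Total: 50 + 0 = 50.
Holidays: September 9, 2035 (Sun); September 11, 2035 (Tue); September 18, 2035 (Tue); September 22, 2035 (Sat); November 5, 2035 (Mon).
3 of the 5 holidays fall on weekdays; the rest are weekends and were already excluded.
Business days: 50 − 3 = 47.

47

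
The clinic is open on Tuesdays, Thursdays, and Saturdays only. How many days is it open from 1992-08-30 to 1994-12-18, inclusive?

360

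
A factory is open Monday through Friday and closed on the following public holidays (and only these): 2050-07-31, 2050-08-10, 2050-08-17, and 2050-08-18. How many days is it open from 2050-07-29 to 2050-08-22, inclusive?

14

2050-07-29 is a Friday.
The range spans 25 days (inclusive of both endpoints).
25 = 7 × 3 + 4, so there are 3 full weeks plus 4 extra days.
Each full week contributes 5 weekdays (Mon–Fri): 3 × 5 = 15.
The 4 extra days are Friday, Saturday, Sunday, Monday — 2 of them qualify.
Total: 15 + 2 = 17.
Holidays: 2050-07-31 (Sun); 2050-08-10 (Wed); 2050-08-17 (Wed); 2050-08-18 (Thu).
3 of the 4 holidays fall on weekdays; the rest are weekends and were already excluded.
Business days: 17 − 3 = 14.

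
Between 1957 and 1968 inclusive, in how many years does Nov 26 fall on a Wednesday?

1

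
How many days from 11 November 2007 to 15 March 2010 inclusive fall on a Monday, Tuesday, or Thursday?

11 November 2007 is a Sunday.
The range spans 856 days (inclusive of both endpoints).
856 = 7 × 122 + 2, so there are 122 full weeks plus 2 extra days.
Each full week contributes 3 days from the set (Mon, Tue, Thu): 122 × 3 = 366.
The 2 extra days are Sun, Mon — 1 of them qualifies.
Total: 366 + 1 = 367.

367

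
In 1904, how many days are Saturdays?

Jan 1, 1904 is a Friday.
That's 366 days from start to end, counting both.
366 = 7 × 52 + 2, so there are 52 full weeks plus 2 extra days.
Each full week contributes one Saturday: 52 so far.
The 2 extra days are Friday, Saturday — 1 of them qualifies.
Total: 52 + 1 = 53.

53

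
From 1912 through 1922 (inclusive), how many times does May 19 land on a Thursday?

1

Day of week of May 19 in each year:
1912: Sun, 1913: Mon, 1914: Tue, 1915: Wed, 1916: Fri, 1917: Sat, 1918: Sun, 1919: Mon, 1920: Wed, 1921: Thu ✓, 1922: Fri
Thursdays: 1921.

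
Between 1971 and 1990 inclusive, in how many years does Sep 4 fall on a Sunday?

Day of week of September 4 in each year:
1971: Sat, 1972: Mon, 1973: Tue, 1974: Wed, 1975: Thu, 1976: Sat, 1977: Sun ✓, 1978: Mon, 1979: Tue, 1980: Thu, 1981: Fri, 1982: Sat, 1983: Sun ✓, 1984: Tue, 1985: Wed, 1986: Thu, 1987: Fri, 1988: Sun ✓, 1989: Mon, 1990: Tue
Sundays: 1977, 1983, 1988.

3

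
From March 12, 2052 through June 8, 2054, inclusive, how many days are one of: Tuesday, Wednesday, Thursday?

351

March 12, 2052 is a Tuesday.
From March 12, 2052 to June 8, 2054 is 819 days inclusive.
819 = 7 × 117, so the span is exactly 117 full weeks.
Each full week contributes 3 days from the set (Tue, Wed, Thu): 117 × 3 = 351.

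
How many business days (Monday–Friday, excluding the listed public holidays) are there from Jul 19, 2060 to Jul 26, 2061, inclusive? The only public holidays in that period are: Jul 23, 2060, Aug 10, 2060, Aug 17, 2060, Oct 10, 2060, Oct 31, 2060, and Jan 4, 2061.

Jul 19, 2060 is a Monday.
From Jul 19, 2060 to Jul 26, 2061 is 373 days inclusive.
373 = 7 × 53 + 2, so there are 53 full weeks plus 2 extra days.
Each full week contributes 5 weekdays (Mon–Fri): 53 × 5 = 265.
The 2 extra days are Monday, Tuesday — 2 of them qualify.
Total: 265 + 2 = 267.
Holidays: Jul 23, 2060 (Fri); Aug 10, 2060 (Tue); Aug 17, 2060 (Tue); Oct 10, 2060 (Sun); Oct 31, 2060 (Sun); Jan 4, 2061 (Tue).
4 of the 6 holidays fall on weekdays; the rest are weekends and were already excluded.
Business days: 267 − 4 = 263.

263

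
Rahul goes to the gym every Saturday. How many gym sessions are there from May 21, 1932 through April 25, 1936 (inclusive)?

May 21, 1932 is a Saturday.
The range spans 1436 days (inclusive of both endpoints).
1436 = 7 × 205 + 1, so there are 205 full weeks plus 1 extra day.
Each full week contributes one Saturday: 205 so far.
The 1 extra day is Saturday — 1 of them qualifies.
Total: 205 + 1 = 206.

206 Saturdays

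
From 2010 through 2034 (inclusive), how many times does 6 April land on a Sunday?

3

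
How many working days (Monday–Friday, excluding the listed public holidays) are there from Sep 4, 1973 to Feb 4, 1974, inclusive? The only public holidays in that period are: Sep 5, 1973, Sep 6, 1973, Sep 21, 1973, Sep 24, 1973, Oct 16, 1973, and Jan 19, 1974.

Sep 4, 1973 is a Tuesday.
The range spans 154 days (inclusive of both endpoints).
154 = 7 × 22, so the span is exactly 22 full weeks.
Each full week contributes 5 weekdays (Mon–Fri): 22 × 5 = 110.
Total: 110.
Holidays: Sep 5, 1973 (Wed); Sep 6, 1973 (Thu); Sep 21, 1973 (Fri); Sep 24, 1973 (Mon); Oct 16, 1973 (Tue); Jan 19, 1974 (Sat).
5 of the 6 holidays fall on weekdays; the rest are weekends and were already excluded.
Business days: 110 − 5 = 105.

105 working days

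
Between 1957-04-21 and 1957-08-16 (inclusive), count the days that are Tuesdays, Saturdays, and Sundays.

1957-04-21 is a Sunday.
From 1957-04-21 to 1957-08-16 is 118 days inclusive.
118 = 7 × 16 + 6, so there are 16 full weeks plus 6 extra days.
Each full week contributes 3 days from the set (Tue, Sat, Sun): 16 × 3 = 48.
The 6 extra days are Sun, Mon, Tue, Wed, Thu, Fri — 2 of them qualify.
Total: 48 + 2 = 50.

50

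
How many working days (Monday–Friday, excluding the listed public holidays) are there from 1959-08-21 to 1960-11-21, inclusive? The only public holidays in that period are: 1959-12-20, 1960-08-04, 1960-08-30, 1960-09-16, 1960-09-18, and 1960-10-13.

1959-08-21 is a Friday.
The range spans 459 days (inclusive of both endpoints).
459 = 7 × 65 + 4, so there are 65 full weeks plus 4 extra days.
Each full week contributes 5 weekdays (Mon–Fri): 65 × 5 = 325.
The 4 extra days are Fri, Sat, Sun, Mon — 2 of them qualify.
Total: 325 + 2 = 327.
Holidays: 1959-12-20 (Sun); 1960-08-04 (Thu); 1960-08-30 (Tue); 1960-09-16 (Fri); 1960-09-18 (Sun); 1960-10-13 (Thu).
4 of the 6 holidays fall on weekdays; the rest are weekends and were already excluded.
Business days: 327 − 4 = 323.

323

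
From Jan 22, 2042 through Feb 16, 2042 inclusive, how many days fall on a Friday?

4 Fridays

Jan 22, 2042 is a Wednesday.
The range spans 26 days (inclusive of both endpoints).
26 = 7 × 3 + 5, so there are 3 full weeks plus 5 extra days.
Each full week contributes one Friday: 3 so far.
The 5 extra days are Wed, Thu, Fri, Sat, Sun — 1 of them qualifies.
Total: 3 + 1 = 4.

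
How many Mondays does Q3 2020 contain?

1 July 2020 is a Wednesday.
The range spans 92 days (inclusive of both endpoints).
92 = 7 × 13 + 1, so there are 13 full weeks plus 1 extra day.
Each full week contributes one Monday: 13 so far.
The 1 extra day is Wed — none qualify.
Total: 13 + 0 = 13.

13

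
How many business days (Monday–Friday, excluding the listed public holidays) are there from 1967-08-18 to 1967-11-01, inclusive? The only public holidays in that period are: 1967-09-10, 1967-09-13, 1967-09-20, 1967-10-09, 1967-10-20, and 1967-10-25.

49 business days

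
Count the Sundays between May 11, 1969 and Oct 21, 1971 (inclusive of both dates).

May 11, 1969 is a Sunday.
From May 11, 1969 to Oct 21, 1971 is 894 days inclusive.
894 = 7 × 127 + 5, so there are 127 full weeks plus 5 extra days.
Each full week contributes one Sunday: 127 so far.
The 5 extra days are Sun, Mon, Tue, Wed, Thu — 1 of them qualifies.
Total: 127 + 1 = 128.

128 Sundays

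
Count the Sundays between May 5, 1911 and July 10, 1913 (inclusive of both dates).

May 5, 1911 is a Friday.
From May 5, 1911 to July 10, 1913 is 798 days inclusive.
798 = 7 × 114, so the span is exactly 114 full weeks.
Each full week contributes one Sunday: 114 so far.
Total: 114.

114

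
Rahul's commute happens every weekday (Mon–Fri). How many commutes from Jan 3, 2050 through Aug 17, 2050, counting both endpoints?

163 weekdays

Jan 3, 2050 is a Monday.
The range spans 227 days (inclusive of both endpoints).
227 = 7 × 32 + 3, so there are 32 full weeks plus 3 extra days.
Each full week contributes 5 weekdays (Mon–Fri): 32 × 5 = 160.
The 3 extra days are Mon, Tue, Wed — 3 of them qualify.
Total: 160 + 3 = 163.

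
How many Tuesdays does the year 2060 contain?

January 1, 2060 is a Thursday.
From January 1, 2060 to December 31, 2060 is 366 days inclusive.
366 = 7 × 52 + 2, so there are 52 full weeks plus 2 extra days.
Each full week contributes one Tuesday: 52 so far.
The 2 extra days are Thursday, Friday — none qualify.
Total: 52 + 0 = 52.

52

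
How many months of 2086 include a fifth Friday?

4

A month has five Fridays exactly when Friday falls within its first (length − 28) days.
Jan: 31 days, starts Tue → 5 of Tue, Wed, Thu
Feb: 28 days, starts Fri → 5 of (none)
Mar: 31 days, starts Fri → 5 of Fri, Sat, Sun ✓
Apr: 30 days, starts Mon → 5 of Mon, Tue
May: 31 days, starts Wed → 5 of Wed, Thu, Fri ✓
Jun: 30 days, starts Sat → 5 of Sat, Sun
Jul: 31 days, starts Mon → 5 of Mon, Tue, Wed
Aug: 31 days, starts Thu → 5 of Thu, Fri, Sat ✓
Sep: 30 days, starts Sun → 5 of Sun, Mon
Oct: 31 days, starts Tue → 5 of Tue, Wed, Thu
Nov: 30 days, starts Fri → 5 of Fri, Sat ✓
Dec: 31 days, starts Sun → 5 of Sun, Mon, Tue
Months with five Fridays: Mar, May, Aug, Nov.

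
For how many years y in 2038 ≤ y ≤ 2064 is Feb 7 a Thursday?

4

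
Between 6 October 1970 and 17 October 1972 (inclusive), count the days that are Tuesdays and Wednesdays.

213

6 October 1970 is a Tuesday.
That's 743 days from start to end, counting both.
743 = 7 × 106 + 1, so there are 106 full weeks plus 1 extra day.
Each full week contributes 2 days from the set (Tue, Wed): 106 × 2 = 212.
The 1 extra day is Tue — 1 of them qualifies.
Total: 212 + 1 = 213.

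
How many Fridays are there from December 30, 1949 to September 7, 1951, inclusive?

89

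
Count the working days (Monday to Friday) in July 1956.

Jul 1, 1956 is a Sunday.
From Jul 1, 1956 to Jul 31, 1956 is 31 days inclusive.
31 = 7 × 4 + 3, so there are 4 full weeks plus 3 extra days.
Each full week contributes 5 weekdays (Mon–Fri): 4 × 5 = 20.
The 3 extra days are Sunday, Monday, Tuesday — 2 of them qualify.
Total: 20 + 2 = 22.

22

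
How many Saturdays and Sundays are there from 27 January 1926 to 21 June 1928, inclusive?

250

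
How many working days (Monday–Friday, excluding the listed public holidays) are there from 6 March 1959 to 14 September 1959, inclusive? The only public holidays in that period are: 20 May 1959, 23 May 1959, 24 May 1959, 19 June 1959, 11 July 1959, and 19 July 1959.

135

6 March 1959 is a Friday.
The range spans 193 days (inclusive of both endpoints).
193 = 7 × 27 + 4, so there are 27 full weeks plus 4 extra days.
Each full week contributes 5 weekdays (Mon–Fri): 27 × 5 = 135.
The 4 extra days are Friday, Saturday, Sunday, Monday — 2 of them qualify.
Total: 135 + 2 = 137.
Holidays: 20 May 1959 (Wed); 23 May 1959 (Sat); 24 May 1959 (Sun); 19 June 1959 (Fri); 11 July 1959 (Sat); 19 July 1959 (Sun).
2 of the 6 holidays fall on weekdays; the rest are weekends and were already excluded.
Business days: 137 − 2 = 135.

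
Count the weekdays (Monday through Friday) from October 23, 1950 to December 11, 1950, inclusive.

36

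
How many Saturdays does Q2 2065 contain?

13

Apr 1, 2065 is a Wednesday.
That's 91 days from start to end, counting both.
91 = 7 × 13, so the span is exactly 13 full weeks.
Each full week contributes one Saturday: 13 so far.
Total: 13.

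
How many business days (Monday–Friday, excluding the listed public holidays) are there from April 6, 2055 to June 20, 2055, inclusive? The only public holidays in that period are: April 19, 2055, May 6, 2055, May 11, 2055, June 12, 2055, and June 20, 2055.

51

April 6, 2055 is a Tuesday.
The range spans 76 days (inclusive of both endpoints).
76 = 7 × 10 + 6, so there are 10 full weeks plus 6 extra days.
Each full week contributes 5 weekdays (Mon–Fri): 10 × 5 = 50.
The 6 extra days are Tuesday, Wednesday, Thursday, Friday, Saturday, Sunday — 4 of them qualify.
Total: 50 + 4 = 54.
Holidays: April 19, 2055 (Mon); May 6, 2055 (Thu); May 11, 2055 (Tue); June 12, 2055 (Sat); June 20, 2055 (Sun).
3 of the 5 holidays fall on weekdays; the rest are weekends and were already excluded.
Business days: 54 − 3 = 51.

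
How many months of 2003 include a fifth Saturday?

A month has five Saturdays exactly when Saturday falls within its first (length − 28) days.
Jan: 31 days, starts Wed → 5 of Wed, Thu, Fri
Feb: 28 days, starts Sat → 5 of (none)
Mar: 31 days, starts Sat → 5 of Sat, Sun, Mon ✓
Apr: 30 days, starts Tue → 5 of Tue, Wed
May: 31 days, starts Thu → 5 of Thu, Fri, Sat ✓
Jun: 30 days, starts Sun → 5 of Sun, Mon
Jul: 31 days, starts Tue → 5 of Tue, Wed, Thu
Aug: 31 days, starts Fri → 5 of Fri, Sat, Sun ✓
Sep: 30 days, starts Mon → 5 of Mon, Tue
Oct: 31 days, starts Wed → 5 of Wed, Thu, Fri
Nov: 30 days, starts Sat → 5 of Sat, Sun ✓
Dec: 31 days, starts Mon → 5 of Mon, Tue, Wed
Months with five Saturdays: Mar, May, Aug, Nov.

4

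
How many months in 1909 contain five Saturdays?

4

A month has five Saturdays exactly when Saturday falls within its first (length − 28) days.
Jan: 31 days, starts Fri → 5 of Fri, Sat, Sun ✓
Feb: 28 days, starts Mon → 5 of (none)
Mar: 31 days, starts Mon → 5 of Mon, Tue, Wed
Apr: 30 days, starts Thu → 5 of Thu, Fri
May: 31 days, starts Sat → 5 of Sat, Sun, Mon ✓
Jun: 30 days, starts Tue → 5 of Tue, Wed
Jul: 31 days, starts Thu → 5 of Thu, Fri, Sat ✓
Aug: 31 days, starts Sun → 5 of Sun, Mon, Tue
Sep: 30 days, starts Wed → 5 of Wed, Thu
Oct: 31 days, starts Fri → 5 of Fri, Sat, Sun ✓
Nov: 30 days, starts Mon → 5 of Mon, Tue
Dec: 31 days, starts Wed → 5 of Wed, Thu, Fri
Months with five Saturdays: Jan, May, Jul, Oct.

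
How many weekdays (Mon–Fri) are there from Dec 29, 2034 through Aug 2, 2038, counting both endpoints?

Dec 29, 2034 is a Friday.
The range spans 1313 days (inclusive of both endpoints).
1313 = 7 × 187 + 4, so there are 187 full weeks plus 4 extra days.
Each full week contributes 5 weekdays (Mon–Fri): 187 × 5 = 935.
The 4 extra days are Friday, Saturday, Sunday, Monday — 2 of them qualify.
Total: 935 + 2 = 937.

937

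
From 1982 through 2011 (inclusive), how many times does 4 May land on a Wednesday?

Day of week of May 4 in each year:
1982: Tue, 1983: Wed ✓, 1984: Fri, 1985: Sat, 1986: Sun, 1987: Mon, 1988: Wed ✓, 1989: Thu, 1990: Fri, 1991: Sat, 1992: Mon, 1993: Tue, 1994: Wed ✓, 1995: Thu, 1996: Sat, 1997: Sun, 1998: Mon, 1999: Tue, 2000: Thu, 2001: Fri, 2002: Sat, 2003: Sun, 2004: Tue, 2005: Wed ✓, 2006: Thu, 2007: Fri, 2008: Sun, 2009: Mon, 2010: Tue, 2011: Wed ✓
Wednesdays: 1983, 1988, 1994, 2005, 2011.

5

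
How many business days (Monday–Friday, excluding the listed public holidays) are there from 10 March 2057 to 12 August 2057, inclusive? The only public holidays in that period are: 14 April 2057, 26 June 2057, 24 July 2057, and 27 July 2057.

10 March 2057 is a Saturday.
From 10 March 2057 to 12 August 2057 is 156 days inclusive.
156 = 7 × 22 + 2, so there are 22 full weeks plus 2 extra days.
Each full week contributes 5 weekdays (Mon–Fri): 22 × 5 = 110.
The 2 extra days are Sat, Sun — none qualify.
Total: 110 + 0 = 110.
Holidays: 14 April 2057 (Sat); 26 June 2057 (Tue); 24 July 2057 (Tue); 27 July 2057 (Fri).
3 of the 4 holidays fall on weekdays; the rest are weekends and were already excluded.
Business days: 110 − 3 = 107.

107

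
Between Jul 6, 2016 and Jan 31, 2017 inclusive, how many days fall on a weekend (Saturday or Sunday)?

60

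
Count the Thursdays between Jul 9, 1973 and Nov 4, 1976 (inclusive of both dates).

Jul 9, 1973 is a Monday.
The range spans 1215 days (inclusive of both endpoints).
1215 = 7 × 173 + 4, so there are 173 full weeks plus 4 extra days.
Each full week contributes one Thursday: 173 so far.
The 4 extra days are Monday, Tuesday, Wednesday, Thursday — 1 of them qualifies.
Total: 173 + 1 = 174.

174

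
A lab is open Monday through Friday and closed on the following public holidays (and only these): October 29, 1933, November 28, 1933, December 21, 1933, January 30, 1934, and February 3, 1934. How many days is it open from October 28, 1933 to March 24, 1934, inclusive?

October 28, 1933 is a Saturday.
From October 28, 1933 to March 24, 1934 is 148 days inclusive.
148 = 7 × 21 + 1, so there are 21 full weeks plus 1 extra day.
Each full week contributes 5 weekdays (Mon–Fri): 21 × 5 = 105.
The 1 extra day is Sat — none qualify.
Total: 105 + 0 = 105.
Holidays: October 29, 1933 (Sun); November 28, 1933 (Tue); December 21, 1933 (Thu); January 30, 1934 (Tue); February 3, 1934 (Sat).
3 of the 5 holidays fall on weekdays; the rest are weekends and were already excluded.
Business days: 105 − 3 = 102.

102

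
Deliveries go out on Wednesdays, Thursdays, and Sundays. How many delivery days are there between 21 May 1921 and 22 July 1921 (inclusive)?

27

21 May 1921 is a Saturday.
That's 63 days from start to end, counting both.
63 = 7 × 9, so the span is exactly 9 full weeks.
Each full week contributes 3 days from the set (Wed, Thu, Sun): 9 × 3 = 27.
Total: 27.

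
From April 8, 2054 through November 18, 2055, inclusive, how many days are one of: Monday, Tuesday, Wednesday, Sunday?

337

April 8, 2054 is a Wednesday.
The range spans 590 days (inclusive of both endpoints).
590 = 7 × 84 + 2, so there are 84 full weeks plus 2 extra days.
Each full week contributes 4 days from the set (Mon, Tue, Wed, Sun): 84 × 4 = 336.
The 2 extra days are Wed, Thu — 1 of them qualifies.
Total: 336 + 1 = 337.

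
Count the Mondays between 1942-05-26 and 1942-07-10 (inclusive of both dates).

6 Mondays

1942-05-26 is a Tuesday.
The range spans 46 days (inclusive of both endpoints).
46 = 7 × 6 + 4, so there are 6 full weeks plus 4 extra days.
Each full week contributes one Monday: 6 so far.
The 4 extra days are Tue, Wed, Thu, Fri — none qualify.
Total: 6 + 0 = 6.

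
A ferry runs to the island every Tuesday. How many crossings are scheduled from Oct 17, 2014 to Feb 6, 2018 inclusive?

173 Tuesdays

Oct 17, 2014 is a Friday.
That's 1209 days from start to end, counting both.
1209 = 7 × 172 + 5, so there are 172 full weeks plus 5 extra days.
Each full week contributes one Tuesday: 172 so far.
The 5 extra days are Fri, Sat, Sun, Mon, Tue — 1 of them qualifies.
Total: 172 + 1 = 173.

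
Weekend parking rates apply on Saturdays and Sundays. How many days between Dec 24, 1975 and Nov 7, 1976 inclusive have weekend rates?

92

Dec 24, 1975 is a Wednesday.
That's 320 days from start to end, counting both.
320 = 7 × 45 + 5, so there are 45 full weeks plus 5 extra days.
Each full week contributes 2 weekend days (Sat, Sun): 45 × 2 = 90.
The 5 extra days are Wednesday, Thursday, Friday, Saturday, Sunday — 2 of them qualify.
Total: 90 + 2 = 92.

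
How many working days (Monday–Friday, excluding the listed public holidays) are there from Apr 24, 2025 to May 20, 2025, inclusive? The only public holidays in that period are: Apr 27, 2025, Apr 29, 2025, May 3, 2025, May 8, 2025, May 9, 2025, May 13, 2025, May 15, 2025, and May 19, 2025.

Apr 24, 2025 is a Thursday.
That's 27 days from start to end, counting both.
27 = 7 × 3 + 6, so there are 3 full weeks plus 6 extra days.
Each full week contributes 5 weekdays (Mon–Fri): 3 × 5 = 15.
The 6 extra days are Thu, Fri, Sat, Sun, Mon, Tue — 4 of them qualify.
Total: 15 + 4 = 19.
Holidays: Apr 27, 2025 (Sun); Apr 29, 2025 (Tue); May 3, 2025 (Sat); May 8, 2025 (Thu); May 9, 2025 (Fri); May 13, 2025 (Tue); May 15, 2025 (Thu); May 19, 2025 (Mon).
6 of the 8 holidays fall on weekdays; the rest are weekends and were already excluded.
Business days: 19 − 6 = 13.

13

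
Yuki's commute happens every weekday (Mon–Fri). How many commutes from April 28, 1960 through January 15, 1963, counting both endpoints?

April 28, 1960 is a Thursday.
From April 28, 1960 to January 15, 1963 is 993 days inclusive.
993 = 7 × 141 + 6, so there are 141 full weeks plus 6 extra days.
Each full week contributes 5 weekdays (Mon–Fri): 141 × 5 = 705.
The 6 extra days are Thu, Fri, Sat, Sun, Mon, Tue — 4 of them qualify.
Total: 705 + 4 = 709.

709 weekdays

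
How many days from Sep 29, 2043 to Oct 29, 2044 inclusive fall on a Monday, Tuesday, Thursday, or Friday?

Sep 29, 2043 is a Tuesday.
The range spans 397 days (inclusive of both endpoints).
397 = 7 × 56 + 5, so there are 56 full weeks plus 5 extra days.
Each full week contributes 4 days from the set (Mon, Tue, Thu, Fri): 56 × 4 = 224.
The 5 extra days are Tue, Wed, Thu, Fri, Sat — 3 of them qualify.
Total: 224 + 3 = 227.

227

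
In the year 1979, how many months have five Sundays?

A month has five Sundays exactly when Sunday falls within its first (length − 28) days.
Jan: 31 days, starts Mon → 5 of Mon, Tue, Wed
Feb: 28 days, starts Thu → 5 of (none)
Mar: 31 days, starts Thu → 5 of Thu, Fri, Sat
Apr: 30 days, starts Sun → 5 of Sun, Mon ✓
May: 31 days, starts Tue → 5 of Tue, Wed, Thu
Jun: 30 days, starts Fri → 5 of Fri, Sat
Jul: 31 days, starts Sun → 5 of Sun, Mon, Tue ✓
Aug: 31 days, starts Wed → 5 of Wed, Thu, Fri
Sep: 30 days, starts Sat → 5 of Sat, Sun ✓
Oct: 31 days, starts Mon → 5 of Mon, Tue, Wed
Nov: 30 days, starts Thu → 5 of Thu, Fri
Dec: 31 days, starts Sat → 5 of Sat, Sun, Mon ✓
Months with five Sundays: Apr, Jul, Sep, Dec.

4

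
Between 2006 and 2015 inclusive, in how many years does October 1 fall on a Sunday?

1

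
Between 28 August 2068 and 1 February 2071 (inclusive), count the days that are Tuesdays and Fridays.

254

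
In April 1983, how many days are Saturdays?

5

Apr 1, 1983 is a Friday.
The range spans 30 days (inclusive of both endpoints).
30 = 7 × 4 + 2, so there are 4 full weeks plus 2 extra days.
Each full week contributes one Saturday: 4 so far.
The 2 extra days are Friday, Saturday — 1 of them qualifies.
Total: 4 + 1 = 5.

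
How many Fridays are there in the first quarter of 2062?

Jan 1, 2062 is a Sunday.
From Jan 1, 2062 to Mar 31, 2062 is 90 days inclusive.
90 = 7 × 12 + 6, so there are 12 full weeks plus 6 extra days.
Each full week contributes one Friday: 12 so far.
The 6 extra days are Sunday, Monday, Tuesday, Wednesday, Thursday, Friday — 1 of them qualifies.
Total: 12 + 1 = 13.

13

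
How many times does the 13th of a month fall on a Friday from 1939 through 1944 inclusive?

Friday-the-13ths by year:
1939: Jan, Oct
1940: Sep, Dec
1941: Jun
1942: Feb, Mar, Nov
1943: Aug
1944: Oct

10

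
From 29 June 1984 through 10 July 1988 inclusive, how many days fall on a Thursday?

210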